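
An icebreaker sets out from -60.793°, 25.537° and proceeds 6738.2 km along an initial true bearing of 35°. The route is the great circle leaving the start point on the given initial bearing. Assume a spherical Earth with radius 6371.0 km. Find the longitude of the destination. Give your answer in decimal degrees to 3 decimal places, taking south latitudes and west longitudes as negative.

longitude 55.624°

Central angle δ = d/R = 1.057636 rad.
Start latitude φ₁ = -1.061038 rad; initial bearing θ = 0.610865 rad.
Applying the spherical law of cosines for sides, sin φ₂ = sin φ₁ cos δ + cos φ₁ sin δ cos θ = -0.080283, so φ₂ = -4.605°.
For the longitude increment, Δλ = atan2( sin θ sin δ cos φ₁, cos δ − sin φ₁ sin φ₂ ) = atan2(0.243836, 0.420857) = 30.087°.
λ₂ = λ₁ + Δλ = 55.624°.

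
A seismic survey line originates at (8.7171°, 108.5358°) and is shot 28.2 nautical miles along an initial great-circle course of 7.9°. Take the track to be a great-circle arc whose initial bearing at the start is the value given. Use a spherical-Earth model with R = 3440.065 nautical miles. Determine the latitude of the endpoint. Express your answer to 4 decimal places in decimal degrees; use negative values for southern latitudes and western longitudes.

latitude 9.1823°

The arc subtends δ = 28.2/3440.065 = 0.008198 rad at the centre.
Converting: φ₁ = 0.152142 rad, θ = 0.137881 rad.
Applying the spherical law of cosines for sides, sin φ₂ = sin φ₁ cos δ + cos φ₁ sin δ cos θ = 0.159577, so φ₂ = 9.1823°.
Then Δλ = atan2(0.001114, 0.975782) = 0.001141 rad, from sin θ sin δ cos φ₁ over cos δ − sin φ₁ sin φ₂.
λ₂ = λ₁ + Δλ = 108.6012°.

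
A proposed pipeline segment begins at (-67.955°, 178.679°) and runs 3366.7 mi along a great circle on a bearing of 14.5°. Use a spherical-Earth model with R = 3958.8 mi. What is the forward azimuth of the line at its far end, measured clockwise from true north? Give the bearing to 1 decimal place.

Angular distance δ = d/R = 3366.7 / 3958.8 = 0.850434 rad.
Start latitude φ₁ = -1.186038 rad; initial bearing θ = 0.253073 rad.
Applying the spherical law of cosines for sides, sin φ₂ = sin φ₁ cos δ + cos φ₁ sin δ cos θ = -0.338325, so φ₂ = -19.775°.
For the longitude increment, Δλ = atan2( sin θ sin δ cos φ₁, cos δ − sin φ₁ sin φ₂ ) = atan2(0.070629, 0.346067) = 11.535°.
λ₂ = 178.679° + 11.535° = 190.214°, normalized to (−180°, 180°] → -169.786°.
The forward bearing on arrival equals the back-azimuth from the destination plus 180°.
Back-azimuth from P₂ (-19.8°, -169.8°) to P₁ (-68.0°, 178.7°), with Δλ' = λ₁ − λ₂ = 348.5°: atan2( sin Δλ' cos φ₁ , cos φ₂ sin φ₁ − sin φ₂ cos φ₁ cos Δλ' ) = 185.7°.
Final bearing = (185.7° + 180°) mod 360° = 5.7°.

final bearing 5.7°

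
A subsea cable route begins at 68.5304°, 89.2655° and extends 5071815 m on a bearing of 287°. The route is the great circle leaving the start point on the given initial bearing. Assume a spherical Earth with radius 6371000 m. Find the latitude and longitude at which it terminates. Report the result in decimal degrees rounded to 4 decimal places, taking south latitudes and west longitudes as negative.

Central angle δ = d/R = 0.796078 rad.
Converting: φ₁ = 1.196081 rad, θ = 5.009095 rad.
Applying the spherical law of cosines for sides, sin φ₂ = sin φ₁ cos δ + cos φ₁ sin δ cos θ = 0.727448, so φ₂ = 46.6729°.
Then Δλ = atan2(-0.250127, 0.022543) = -1.480914 rad, from sin θ sin δ cos φ₁ over cos δ − sin φ₁ sin φ₂.
λ₂ = 89.2655° + -84.8501° = 4.4154°.

latitude 46.6729°, longitude 4.4154°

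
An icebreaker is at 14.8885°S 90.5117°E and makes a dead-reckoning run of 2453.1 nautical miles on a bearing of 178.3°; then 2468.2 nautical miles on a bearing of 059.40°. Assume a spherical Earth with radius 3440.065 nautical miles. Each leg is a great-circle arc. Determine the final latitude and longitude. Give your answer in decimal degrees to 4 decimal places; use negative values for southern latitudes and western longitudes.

latitude -25.7243°, longitude 131.4029°

Apply the spherical direct solution leg by leg, carrying full precision between legs.
Leg 1: from (-14.8885°, 90.5117°), δ = 2453.1/3440.065 = 0.713097 rad, θ = 178.3° → φ = -55.7176°, λ = 92.4862°.
Leg 2: from (-55.7176°, 92.4862°), δ = 2468.2/3440.065 = 0.717486 rad, θ = 59.4° → φ = -25.7243°, λ = 131.4029°.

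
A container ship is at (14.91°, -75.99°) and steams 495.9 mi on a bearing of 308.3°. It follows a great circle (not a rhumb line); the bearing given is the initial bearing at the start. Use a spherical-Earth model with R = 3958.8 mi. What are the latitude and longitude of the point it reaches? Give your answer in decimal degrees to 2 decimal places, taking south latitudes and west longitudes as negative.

latitude 19.28°, longitude -81.95°

The arc subtends δ = 495.9/3958.8 = 0.125265 rad at the centre.
Converting: φ₁ = 0.260229 rad, θ = 5.380850 rad.
sin φ₂ = sin φ₁ cos δ + cos φ₁ sin δ cos θ = (0.257301)(0.992165) + (0.966331)(0.124938)(0.619779) = 0.330112
φ₂ = asin(0.330112) = 0.336422 rad = 19.28°.
For the longitude increment, Δλ = atan2( sin θ sin δ cos φ₁, cos δ − sin φ₁ sin φ₂ ) = atan2(-0.094747, 0.907226) = -5.96°.
Hence λ₂ = -75.99° + -5.96° = -81.95°.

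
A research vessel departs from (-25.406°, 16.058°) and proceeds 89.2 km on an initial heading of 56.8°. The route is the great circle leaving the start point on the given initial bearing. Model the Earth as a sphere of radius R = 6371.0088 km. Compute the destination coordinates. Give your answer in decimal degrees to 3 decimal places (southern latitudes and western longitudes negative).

The arc subtends δ = 89.2/6371.0088 = 0.014001 rad at the centre.
Converting: φ₁ = -0.443418 rad, θ = 0.991347 rad.
Applying the spherical law of cosines for sides, sin φ₂ = sin φ₁ cos δ + cos φ₁ sin δ cos θ = -0.422063, so φ₂ = -24.965°.
Then Δλ = atan2(0.010582, 0.818824) = 0.012923 rad, from sin θ sin δ cos φ₁ over cos δ − sin φ₁ sin φ₂.
Hence λ₂ = 16.058° + 0.740° = 16.798°.

latitude -24.965°, longitude 16.798°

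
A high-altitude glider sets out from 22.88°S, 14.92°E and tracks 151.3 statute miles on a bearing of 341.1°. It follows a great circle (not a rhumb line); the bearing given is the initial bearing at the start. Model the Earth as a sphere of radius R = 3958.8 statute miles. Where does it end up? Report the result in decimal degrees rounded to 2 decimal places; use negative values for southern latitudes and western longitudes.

latitude -20.81°, longitude 14.16°

Angular distance δ = d/R = 151.3 / 3958.8 = 0.038219 rad.
Converting: φ₁ = -0.399331 rad, θ = 5.953318 rad.
sin φ₂ = sin φ₁ cos δ + cos φ₁ sin δ cos θ = (-0.388802)(0.999270) + (0.921321)(0.038209)(0.946085) = -0.355213
φ₂ = asin(-0.355213) = -0.363142 rad = -20.81°.
Δλ = atan2( sin θ sin δ cos φ₁ , cos δ − sin φ₁ sin φ₂ ) = atan2(-0.011403, 0.861162) = -0.013241 rad = -0.76°.
λ₂ = λ₁ + Δλ = 14.16°.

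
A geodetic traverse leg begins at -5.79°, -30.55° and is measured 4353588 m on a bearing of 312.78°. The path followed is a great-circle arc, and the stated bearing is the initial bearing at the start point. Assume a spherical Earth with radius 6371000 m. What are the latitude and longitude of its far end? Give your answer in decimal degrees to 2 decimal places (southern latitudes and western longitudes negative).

Angular distance δ = d/R = 4353588 / 6371000 = 0.683345 rad.
Converting: φ₁ = -0.101055 rad, θ = 5.459041 rad.
Destination latitude: φ₂ = arcsin( sin φ₁ cos δ + cos φ₁ sin δ cos θ ) = arcsin(0.348412) = 20.39°.
Δλ = atan2( sin θ sin δ cos φ₁ , cos δ − sin φ₁ sin φ₂ ) = atan2(-0.461055, 0.810614) = -0.517142 rad = -29.63°.
Hence λ₂ = -30.55° + -29.63° = -60.18°.

latitude 20.39°, longitude -60.18°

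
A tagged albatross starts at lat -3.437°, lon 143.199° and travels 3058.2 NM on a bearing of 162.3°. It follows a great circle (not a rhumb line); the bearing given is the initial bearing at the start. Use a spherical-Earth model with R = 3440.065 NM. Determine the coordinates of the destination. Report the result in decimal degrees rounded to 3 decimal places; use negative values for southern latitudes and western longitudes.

Central angle δ = d/R = 0.888995 rad.
Start latitude φ₁ = -0.059987 rad; initial bearing θ = 2.832669 rad.
Destination latitude: φ₂ = arcsin( sin φ₁ cos δ + cos φ₁ sin δ cos θ ) = arcsin(-0.776133) = -50.908°.
Then Δλ = atan2(0.235638, 0.583663) = 0.383712 rad, from sin θ sin δ cos φ₁ over cos δ − sin φ₁ sin φ₂.
λ₂ = λ₁ + Δλ = 165.184°.

latitude -50.908°, longitude 165.184°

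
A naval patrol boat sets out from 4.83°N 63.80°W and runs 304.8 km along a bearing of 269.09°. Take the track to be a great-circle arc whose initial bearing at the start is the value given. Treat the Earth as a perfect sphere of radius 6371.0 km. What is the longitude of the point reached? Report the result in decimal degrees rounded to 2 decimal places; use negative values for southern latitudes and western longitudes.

longitude -66.55°

Central angle δ = d/R = 0.047842 rad.
With φ₁ = 4.83° = 0.084299 rad and θ = 269.09° = 4.696506 rad:
Destination latitude: φ₂ = arcsin( sin φ₁ cos δ + cos φ₁ sin δ cos θ ) = arcsin(0.083346) = 4.78°.
Then Δλ = atan2(-0.047648, 0.991838) = -0.048003 rad, from sin θ sin δ cos φ₁ over cos δ − sin φ₁ sin φ₂.
Hence λ₂ = -63.80° + -2.75° = -66.55°.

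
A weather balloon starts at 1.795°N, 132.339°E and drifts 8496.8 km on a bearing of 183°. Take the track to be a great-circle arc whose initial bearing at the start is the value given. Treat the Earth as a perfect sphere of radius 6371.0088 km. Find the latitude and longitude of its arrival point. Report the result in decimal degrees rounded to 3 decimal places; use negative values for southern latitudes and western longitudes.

Central angle δ = d/R = 1.333666 rad.
With φ₁ = 1.795° = 0.031329 rad and θ = 183° = 3.193953 rad:
Applying the spherical law of cosines for sides, sin φ₂ = sin φ₁ cos δ + cos φ₁ sin δ cos θ = -0.962849, so φ₂ = -74.333°.
Then Δλ = atan2(-0.050846, 0.265074) = -0.189518 rad, from sin θ sin δ cos φ₁ over cos δ − sin φ₁ sin φ₂.
λ₂ = λ₁ + Δλ = 121.480°.

latitude -74.333°, longitude 121.480°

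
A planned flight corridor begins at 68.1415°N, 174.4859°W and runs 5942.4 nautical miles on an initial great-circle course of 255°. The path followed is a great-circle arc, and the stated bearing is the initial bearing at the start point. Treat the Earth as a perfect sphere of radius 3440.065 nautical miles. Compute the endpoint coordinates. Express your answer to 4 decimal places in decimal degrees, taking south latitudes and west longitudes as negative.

latitude -13.8832°, longitude 106.1515°

The arc subtends δ = 5942.4/3440.065 = 1.727409 rad at the centre.
Converting: φ₁ = 1.189294 rad, θ = 4.450590 rad.
sin φ₂ = sin φ₁ cos δ + cos φ₁ sin δ cos θ = (0.928106)(-0.155973) + (0.372316)(0.987761)(-0.258819) = -0.239943
φ₂ = asin(-0.239943) = -0.242307 rad = -13.8832°.
Then Δλ = atan2(-0.355228, 0.066719) = -1.385139 rad, from sin θ sin δ cos φ₁ over cos δ − sin φ₁ sin φ₂.
λ₂ = -174.4859° + -79.3626° = -253.8485°, normalized to (−180°, 180°] → 106.1515°.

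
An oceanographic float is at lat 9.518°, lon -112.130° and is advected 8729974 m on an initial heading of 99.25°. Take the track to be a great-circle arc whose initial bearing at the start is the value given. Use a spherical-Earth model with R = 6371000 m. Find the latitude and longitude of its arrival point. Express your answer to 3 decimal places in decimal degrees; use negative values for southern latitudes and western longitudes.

latitude -7.032°, longitude -35.085°

δ = 8729974/6371000 = 1.370267 rad (78.5105°).
Converting: φ₁ = 0.166120 rad, θ = 1.732239 rad.
Destination latitude: φ₂ = arcsin( sin φ₁ cos δ + cos φ₁ sin δ cos θ ) = arcsin(-0.122416) = -7.032°.
Then Δλ = atan2(0.953903, 0.219430) = 1.344696 rad, from sin θ sin δ cos φ₁ over cos δ − sin φ₁ sin φ₂.
Hence λ₂ = -112.130° + 77.045° = -35.085°.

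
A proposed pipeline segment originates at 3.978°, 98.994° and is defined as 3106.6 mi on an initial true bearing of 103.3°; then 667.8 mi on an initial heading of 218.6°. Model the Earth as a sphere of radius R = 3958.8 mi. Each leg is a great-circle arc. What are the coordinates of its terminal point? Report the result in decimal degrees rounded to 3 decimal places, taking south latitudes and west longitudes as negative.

Apply the spherical direct solution leg by leg, carrying full precision between legs.
Leg 1: from (3.978°, 98.994°), δ = 3106.6/3958.8 = 0.784733 rad, θ = 103.3° → φ = -6.493°, λ = 142.792°.
Leg 2: from (-6.493°, 142.792°), δ = 667.8/3958.8 = 0.168687 rad, θ = 218.6° → φ = -13.995°, λ = 136.595°.

latitude -13.995°, longitude 136.595°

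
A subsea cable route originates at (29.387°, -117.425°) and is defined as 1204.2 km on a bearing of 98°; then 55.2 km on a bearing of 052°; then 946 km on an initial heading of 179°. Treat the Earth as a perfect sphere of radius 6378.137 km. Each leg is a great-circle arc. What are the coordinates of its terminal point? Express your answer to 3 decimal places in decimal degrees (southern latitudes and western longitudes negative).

Apply the spherical direct solution leg by leg, carrying full precision between legs.
Leg 1: from (29.387°, -117.425°), δ = 1204.2/6378.137 = 0.188801 rad, θ = 98° → φ = 27.337°, λ = -105.348°.
Leg 2: from (27.337°, -105.348°), δ = 55.2/6378.137 = 0.008655 rad, θ = 52° → φ = 27.642°, λ = -104.907°.
Leg 3: from (27.642°, -104.907°), δ = 946/6378.137 = 0.148319 rad, θ = 179° → φ = 19.145°, λ = -104.751°.

latitude 19.145°, longitude -104.751°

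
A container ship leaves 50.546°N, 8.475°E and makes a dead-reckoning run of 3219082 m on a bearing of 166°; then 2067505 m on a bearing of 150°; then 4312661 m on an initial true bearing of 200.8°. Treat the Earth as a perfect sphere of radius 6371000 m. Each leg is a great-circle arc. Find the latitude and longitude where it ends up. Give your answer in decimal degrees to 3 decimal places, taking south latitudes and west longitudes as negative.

Apply the spherical direct solution leg by leg, carrying full precision between legs.
Leg 1: from (50.546°, 8.475°), δ = 3219082/6371000 = 0.505271 rad, θ = 166° → φ = 22.160°, λ = 15.739°.
Leg 2: from (22.160°, 15.739°), δ = 2067505/6371000 = 0.324518 rad, θ = 150° → φ = 5.841°, λ = 24.961°.
Leg 3: from (5.841°, 24.961°), δ = 4312661/6371000 = 0.676921 rad, θ = 200.8° → φ = -30.212°, λ = 10.045°.

latitude -30.212°, longitude 10.045°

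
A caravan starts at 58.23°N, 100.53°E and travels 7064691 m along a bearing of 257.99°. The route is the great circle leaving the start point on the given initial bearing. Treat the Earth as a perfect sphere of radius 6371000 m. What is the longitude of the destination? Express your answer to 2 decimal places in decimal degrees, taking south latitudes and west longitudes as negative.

Central angle δ = d/R = 1.108883 rad.
Start latitude φ₁ = 1.016305 rad; initial bearing θ = 4.502775 rad.
Destination latitude: φ₂ = arcsin( sin φ₁ cos δ + cos φ₁ sin δ cos θ ) = arcsin(0.280812) = 16.31°.
Then Δλ = atan2(-0.461016, 0.206925) = -1.148903 rad, from sin θ sin δ cos φ₁ over cos δ − sin φ₁ sin φ₂.
λ₂ = 100.53° + -65.83° = 34.70°.

longitude 34.70°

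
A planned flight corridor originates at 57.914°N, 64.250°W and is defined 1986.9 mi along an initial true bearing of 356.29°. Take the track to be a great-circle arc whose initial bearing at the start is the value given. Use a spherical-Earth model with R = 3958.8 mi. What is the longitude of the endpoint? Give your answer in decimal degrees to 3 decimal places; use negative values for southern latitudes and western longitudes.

longitude -92.094°

δ = 1986.9/3958.8 = 0.501895 rad (28.7564°).
Converting: φ₁ = 1.010790 rad, θ = 6.218434 rad.
sin φ₂ = sin φ₁ cos δ + cos φ₁ sin δ cos θ = (0.847252)(0.876673) + (0.531192)(0.481087)(0.997904) = 0.997776
φ₂ = asin(0.997776) = 1.504097 rad = 86.178°.
For the longitude increment, Δλ = atan2( sin θ sin δ cos φ₁, cos δ − sin φ₁ sin φ₂ ) = atan2(-0.016536, 0.031305) = -27.844°.
λ₂ = -64.250° + -27.844° = -92.094°.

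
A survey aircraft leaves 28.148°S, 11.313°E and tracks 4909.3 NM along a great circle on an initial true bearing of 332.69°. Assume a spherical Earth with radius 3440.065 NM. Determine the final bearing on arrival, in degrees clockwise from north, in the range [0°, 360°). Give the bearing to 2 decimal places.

Central angle δ = d/R = 1.427095 rad.
With φ₁ = -28.148° = -0.491275 rad and θ = 332.69° = 5.806536 rad:
Applying the spherical law of cosines for sides, sin φ₂ = sin φ₁ cos δ + cos φ₁ sin δ cos θ = 0.707818, so φ₂ = 45.058°.
Δλ = atan2( sin θ sin δ cos φ₁ , cos δ − sin φ₁ sin φ₂ ) = atan2(-0.400373, 0.477121) = -0.698158 rad = -40.001°.
λ₂ = 11.313° + -40.001° = -28.688°.
The forward bearing on arrival equals the back-azimuth from the destination plus 180°.
Back-azimuth from P₂ (45.06°, -28.69°) to P₁ (-28.15°, 11.31°), with Δλ' = λ₁ − λ₂ = 40.00°: atan2( sin Δλ' cos φ₁ , cos φ₂ sin φ₁ − sin φ₂ cos φ₁ cos Δλ' ) = 145.06°.
Final bearing = (145.06° + 180°) mod 360° = 325.06°.

final bearing 325.06°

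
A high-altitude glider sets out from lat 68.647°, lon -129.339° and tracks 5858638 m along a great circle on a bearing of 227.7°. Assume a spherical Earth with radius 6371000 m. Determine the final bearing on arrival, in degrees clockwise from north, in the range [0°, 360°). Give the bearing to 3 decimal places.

final bearing 196.848°

δ = 5858638/6371000 = 0.919579 rad (52.6880°).
Start latitude φ₁ = 1.198116 rad; initial bearing θ = 3.974115 rad.
Destination latitude: φ₂ = arcsin( sin φ₁ cos δ + cos φ₁ sin δ cos θ ) = arcsin(0.369644) = 21.694°.
For the longitude increment, Δλ = atan2( sin θ sin δ cos φ₁, cos δ − sin φ₁ sin φ₂ ) = atan2(-0.214194, 0.261886) = -39.279°.
Hence λ₂ = -129.339° + -39.279° = -168.618°.
The forward bearing on arrival equals the back-azimuth from the destination plus 180°.
Back-azimuth from P₂ (21.694°, -168.618°) to P₁ (68.647°, -129.339°), with Δλ' = λ₁ − λ₂ = 39.279°: atan2( sin Δλ' cos φ₁ , cos φ₂ sin φ₁ − sin φ₂ cos φ₁ cos Δλ' ) = 16.848°.
Final bearing = (16.848° + 180°) mod 360° = 196.848°.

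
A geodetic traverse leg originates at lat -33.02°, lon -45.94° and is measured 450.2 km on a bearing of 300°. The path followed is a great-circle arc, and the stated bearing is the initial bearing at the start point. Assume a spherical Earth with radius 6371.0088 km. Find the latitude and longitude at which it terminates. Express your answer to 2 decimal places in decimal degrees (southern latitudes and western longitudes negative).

latitude -30.93°, longitude -50.03°

Angular distance δ = d/R = 450.2 / 6371.0088 = 0.070664 rad.
With φ₁ = -33.02° = -0.576308 rad and θ = 300° = 5.235988 rad:
Destination latitude: φ₂ = arcsin( sin φ₁ cos δ + cos φ₁ sin δ cos θ ) = arcsin(-0.513971) = -30.93°.
For the longitude increment, Δλ = atan2( sin θ sin δ cos φ₁, cos δ − sin φ₁ sin φ₂ ) = atan2(-0.051270, 0.717425) = -4.09°.
Hence λ₂ = -45.94° + -4.09° = -50.03°.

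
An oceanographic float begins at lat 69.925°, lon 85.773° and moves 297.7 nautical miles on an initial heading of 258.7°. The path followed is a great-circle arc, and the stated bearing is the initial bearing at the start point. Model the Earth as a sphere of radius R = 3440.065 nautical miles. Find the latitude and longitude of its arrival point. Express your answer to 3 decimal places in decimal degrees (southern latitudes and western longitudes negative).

latitude 68.422°, longitude 72.449°

δ = 297.7/3440.065 = 0.086539 rad (4.9583°).
Converting: φ₁ = 1.220421 rad, θ = 4.515167 rad.
sin φ₂ = sin φ₁ cos δ + cos φ₁ sin δ cos θ = (0.939244)(0.996258) + (0.343250)(0.086431)(-0.195946) = 0.929916
φ₂ = asin(0.929916) = 1.194185 rad = 68.422°.
Δλ = atan2( sin θ sin δ cos φ₁ , cos δ − sin φ₁ sin φ₂ ) = atan2(-0.029092, 0.122840) = -0.232547 rad = -13.324°.
λ₂ = λ₁ + Δλ = 72.449°.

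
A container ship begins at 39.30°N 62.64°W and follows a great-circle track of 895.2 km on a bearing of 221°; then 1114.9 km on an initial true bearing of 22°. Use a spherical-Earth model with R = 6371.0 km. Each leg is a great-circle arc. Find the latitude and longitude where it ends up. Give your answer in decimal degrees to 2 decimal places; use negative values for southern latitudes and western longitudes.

Apply the spherical direct solution leg by leg, carrying full precision between legs.
Leg 1: from (39.30°, -62.64°), δ = 895.2/6371 = 0.140512 rad, θ = 221° → φ = 33.05°, λ = -68.93°.
Leg 2: from (33.05°, -68.93°), δ = 1114.9/6371 = 0.174996 rad, θ = 22° → φ = 42.25°, λ = -63.88°.

latitude 42.25°, longitude -63.88°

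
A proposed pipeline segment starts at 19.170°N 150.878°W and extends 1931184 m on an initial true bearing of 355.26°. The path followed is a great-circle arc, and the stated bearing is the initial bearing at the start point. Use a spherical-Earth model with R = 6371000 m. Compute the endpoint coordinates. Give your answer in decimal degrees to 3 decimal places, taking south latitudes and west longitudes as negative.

δ = 1931184/6371000 = 0.303121 rad (17.3676°).
Start latitude φ₁ = 0.334580 rad; initial bearing θ = 6.200457 rad.
sin φ₂ = sin φ₁ cos δ + cos φ₁ sin δ cos θ = (0.328372)(0.954410) + (0.944548)(0.298500)(0.996580) = 0.594385
φ₂ = asin(0.594385) = 0.636501 rad = 36.469°.
Δλ = atan2( sin θ sin δ cos φ₁ , cos δ − sin φ₁ sin φ₂ ) = atan2(-0.023299, 0.759230) = -0.030677 rad = -1.758°.
Hence λ₂ = -150.878° + -1.758° = -152.636°.

latitude 36.469°, longitude -152.636°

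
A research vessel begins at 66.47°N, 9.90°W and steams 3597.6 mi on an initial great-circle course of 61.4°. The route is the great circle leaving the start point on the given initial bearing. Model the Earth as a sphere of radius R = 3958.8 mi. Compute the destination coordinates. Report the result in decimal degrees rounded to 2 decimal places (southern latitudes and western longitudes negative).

Central angle δ = d/R = 0.908760 rad.
With φ₁ = 66.47° = 1.160120 rad and θ = 61.4° = 1.071632 rad:
Applying the spherical law of cosines for sides, sin φ₂ = sin φ₁ cos δ + cos φ₁ sin δ cos θ = 0.714345, so φ₂ = 45.59°.
Then Δλ = atan2(0.276467, -0.040224) = 1.715276 rad, from sin θ sin δ cos φ₁ over cos δ − sin φ₁ sin φ₂.
Hence λ₂ = -9.90° + 98.28° = 88.38°.

latitude 45.59°, longitude 88.38°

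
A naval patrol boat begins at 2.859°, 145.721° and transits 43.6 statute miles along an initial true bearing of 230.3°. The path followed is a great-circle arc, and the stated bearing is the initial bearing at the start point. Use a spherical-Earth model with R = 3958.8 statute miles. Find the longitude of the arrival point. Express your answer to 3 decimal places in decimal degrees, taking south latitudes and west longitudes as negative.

longitude 145.235°

Central angle δ = d/R = 0.011013 rad.
With φ₁ = 2.859° = 0.049899 rad and θ = 230.3° = 4.019493 rad:
Applying the spherical law of cosines for sides, sin φ₂ = sin φ₁ cos δ + cos φ₁ sin δ cos θ = 0.042849, so φ₂ = 2.456°.
Δλ = atan2( sin θ sin δ cos φ₁ , cos δ − sin φ₁ sin φ₂ ) = atan2(-0.008463, 0.997802) = -0.008481 rad = -0.486°.
λ₂ = 145.721° + -0.486° = 145.235°.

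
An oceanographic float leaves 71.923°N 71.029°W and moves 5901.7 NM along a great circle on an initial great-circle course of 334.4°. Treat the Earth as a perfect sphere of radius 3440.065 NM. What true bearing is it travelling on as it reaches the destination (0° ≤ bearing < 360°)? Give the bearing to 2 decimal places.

final bearing 187.78°

The arc subtends δ = 5901.7/3440.065 = 1.715578 rad at the centre.
With φ₁ = 71.923° = 1.255293 rad and θ = 334.4° = 5.836381 rad:
sin φ₂ = sin φ₁ cos δ + cos φ₁ sin δ cos θ = (0.950640)(-0.144276) + (0.310295)(0.989537)(0.901833) = 0.139751
φ₂ = asin(0.139751) = 0.140210 rad = 8.033°.
Then Δλ = atan2(-0.132671, -0.277130) = -2.695102 rad, from sin θ sin δ cos φ₁ over cos δ − sin φ₁ sin φ₂.
λ₂ = -71.029° + -154.418° = -225.447°, normalized to (−180°, 180°] → 134.553°.
The forward bearing on arrival equals the back-azimuth from the destination plus 180°.
Back-azimuth from P₂ (8.03°, 134.55°) to P₁ (71.92°, -71.03°), with Δλ' = λ₁ − λ₂ = -205.58°: atan2( sin Δλ' cos φ₁ , cos φ₂ sin φ₁ − sin φ₂ cos φ₁ cos Δλ' ) = 7.78°.
Final bearing = (7.78° + 180°) mod 360° = 187.78°.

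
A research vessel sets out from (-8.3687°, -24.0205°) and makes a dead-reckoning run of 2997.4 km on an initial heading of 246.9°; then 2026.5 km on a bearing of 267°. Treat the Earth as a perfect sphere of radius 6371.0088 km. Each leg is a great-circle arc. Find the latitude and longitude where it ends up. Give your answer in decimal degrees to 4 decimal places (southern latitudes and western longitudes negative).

Apply the spherical direct solution leg by leg, carrying full precision between legs.
Leg 1: from (-8.3687°, -24.0205°), δ = 2997.4/6371.0088 = 0.470475 rad, θ = 246.9° → φ = -17.7995°, λ = -49.9922°.
Leg 2: from (-17.7995°, -49.9922°), δ = 2026.5/6371.0088 = 0.318081 rad, θ = 267° → φ = -17.8145°, λ = -69.1423°.

latitude -17.8145°, longitude -69.1423°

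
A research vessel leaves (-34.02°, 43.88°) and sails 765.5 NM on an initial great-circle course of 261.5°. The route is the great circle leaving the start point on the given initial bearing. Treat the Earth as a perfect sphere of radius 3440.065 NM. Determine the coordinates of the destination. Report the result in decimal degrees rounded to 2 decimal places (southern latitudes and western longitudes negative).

The arc subtends δ = 765.5/3440.065 = 0.222525 rad at the centre.
Converting: φ₁ = -0.593761 rad, θ = 4.564036 rad.
Applying the spherical law of cosines for sides, sin φ₂ = sin φ₁ cos δ + cos φ₁ sin δ cos θ = -0.572725, so φ₂ = -34.94°.
For the longitude increment, Δλ = atan2( sin θ sin δ cos φ₁, cos δ − sin φ₁ sin φ₂ ) = atan2(-0.180910, 0.654914) = -15.44°.
λ₂ = λ₁ + Δλ = 28.44°.

latitude -34.94°, longitude 28.44°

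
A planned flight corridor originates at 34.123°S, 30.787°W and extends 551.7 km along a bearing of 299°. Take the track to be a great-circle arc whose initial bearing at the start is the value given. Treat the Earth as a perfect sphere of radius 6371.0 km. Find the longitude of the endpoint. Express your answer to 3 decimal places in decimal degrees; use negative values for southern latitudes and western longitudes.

Angular distance δ = d/R = 551.7 / 6371 = 0.086596 rad.
With φ₁ = -34.123° = -0.595559 rad and θ = 299° = 5.218534 rad:
sin φ₂ = sin φ₁ cos δ + cos φ₁ sin δ cos θ = (-0.560971)(0.996253) + (0.827835)(0.086487)(0.484810) = -0.524158
φ₂ = asin(-0.524158) = -0.551726 rad = -31.612°.
Then Δλ = atan2(-0.062620, 0.702215) = -0.088940 rad, from sin θ sin δ cos φ₁ over cos δ − sin φ₁ sin φ₂.
λ₂ = -30.787° + -5.096° = -35.883°.

longitude -35.883°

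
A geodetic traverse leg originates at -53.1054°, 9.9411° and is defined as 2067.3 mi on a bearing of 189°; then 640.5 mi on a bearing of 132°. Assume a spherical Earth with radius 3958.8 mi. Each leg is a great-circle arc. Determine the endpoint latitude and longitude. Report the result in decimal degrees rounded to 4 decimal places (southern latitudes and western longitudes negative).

Apply the spherical direct solution leg by leg, carrying full precision between legs.
Leg 1: from (-53.1054°, 9.9411°), δ = 2067.3/3958.8 = 0.522204 rad, θ = 189° → φ = -81.4604°, λ = -21.7587°.
Leg 2: from (-81.4604°, -21.7587°), δ = 640.5/3958.8 = 0.161791 rad, θ = 132° → φ = -82.7497°, λ = 49.7819°.

latitude -82.7497°, longitude 49.7819°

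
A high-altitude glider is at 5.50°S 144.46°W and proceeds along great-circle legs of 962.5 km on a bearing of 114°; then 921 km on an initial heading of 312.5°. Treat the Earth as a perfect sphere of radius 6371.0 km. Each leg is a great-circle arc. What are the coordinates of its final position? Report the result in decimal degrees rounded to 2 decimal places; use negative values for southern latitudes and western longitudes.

latitude -3.32°, longitude -142.57°

Apply the spherical direct solution leg by leg, carrying full precision between legs.
Leg 1: from (-5.50°, -144.46°), δ = 962.5/6371 = 0.151075 rad, θ = 114° → φ = -8.96°, λ = -136.46°.
Leg 2: from (-8.96°, -136.46°), δ = 921/6371 = 0.144561 rad, θ = 312.5° → φ = -3.32°, λ = -142.57°.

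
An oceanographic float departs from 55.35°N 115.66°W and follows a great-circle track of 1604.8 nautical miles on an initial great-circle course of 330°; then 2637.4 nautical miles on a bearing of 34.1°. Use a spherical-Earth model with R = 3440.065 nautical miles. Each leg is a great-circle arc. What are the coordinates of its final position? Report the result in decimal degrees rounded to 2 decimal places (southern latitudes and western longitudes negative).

Apply the spherical direct solution leg by leg, carrying full precision between legs.
Leg 1: from (55.35°, -115.66°), δ = 1604.8/3440.065 = 0.466503 rad, θ = 330° → φ = 72.98°, λ = -165.86°.
Leg 2: from (72.98°, -165.86°), δ = 2637.4/3440.065 = 0.766672 rad, θ = 34.1° → φ = 58.96°, λ = -34.83°.

latitude 58.96°, longitude -34.83°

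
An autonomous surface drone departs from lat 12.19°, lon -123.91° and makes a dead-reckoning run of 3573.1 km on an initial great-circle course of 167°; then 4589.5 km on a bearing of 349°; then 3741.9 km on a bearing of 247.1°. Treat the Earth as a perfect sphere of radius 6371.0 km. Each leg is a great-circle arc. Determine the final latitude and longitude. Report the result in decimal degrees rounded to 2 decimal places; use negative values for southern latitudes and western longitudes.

latitude 5.94°, longitude -155.28°

Apply the spherical direct solution leg by leg, carrying full precision between legs.
Leg 1: from (12.19°, -123.91°), δ = 3573.1/6371 = 0.560838 rad, θ = 167° → φ = -19.13°, λ = -116.63°.
Leg 2: from (-19.13°, -116.63°), δ = 4589.5/6371 = 0.720374 rad, θ = 349° → φ = 21.43°, λ = -124.41°.
Leg 3: from (21.43°, -124.41°), δ = 3741.9/6371 = 0.587333 rad, θ = 247.1° → φ = 5.94°, λ = -155.28°.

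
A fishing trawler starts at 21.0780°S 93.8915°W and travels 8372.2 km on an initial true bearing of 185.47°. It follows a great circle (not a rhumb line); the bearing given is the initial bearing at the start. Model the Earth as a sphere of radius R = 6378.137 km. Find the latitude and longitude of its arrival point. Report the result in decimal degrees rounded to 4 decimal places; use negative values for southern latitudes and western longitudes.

The arc subtends δ = 8372.2/6378.137 = 1.312640 rad at the centre.
Converting: φ₁ = -0.367880 rad, θ = 3.237062 rad.
Destination latitude: φ₂ = arcsin( sin φ₁ cos δ + cos φ₁ sin δ cos θ ) = arcsin(-0.989878) = -81.8410°.
Then Δλ = atan2(-0.085999, -0.100700) = -2.434775 rad, from sin θ sin δ cos φ₁ over cos δ − sin φ₁ sin φ₂.
λ₂ = -93.8915° + -139.5023° = -233.3938°, normalized to (−180°, 180°] → 126.6062°.

latitude -81.8410°, longitude 126.6062°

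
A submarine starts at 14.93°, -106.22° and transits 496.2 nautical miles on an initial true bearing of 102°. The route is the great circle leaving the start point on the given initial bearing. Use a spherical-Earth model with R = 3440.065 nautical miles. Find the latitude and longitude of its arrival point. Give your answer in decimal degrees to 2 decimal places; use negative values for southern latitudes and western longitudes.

latitude 13.07°, longitude -97.92°

Angular distance δ = d/R = 496.2 / 3440.065 = 0.144241 rad.
Converting: φ₁ = 0.260578 rad, θ = 1.780236 rad.
Destination latitude: φ₂ = arcsin( sin φ₁ cos δ + cos φ₁ sin δ cos θ ) = arcsin(0.226087) = 13.07°.
Δλ = atan2( sin θ sin δ cos φ₁ , cos δ − sin φ₁ sin φ₂ ) = atan2(0.135854, 0.931367) = 0.144844 rad = 8.30°.
Hence λ₂ = -106.22° + 8.30° = -97.92°.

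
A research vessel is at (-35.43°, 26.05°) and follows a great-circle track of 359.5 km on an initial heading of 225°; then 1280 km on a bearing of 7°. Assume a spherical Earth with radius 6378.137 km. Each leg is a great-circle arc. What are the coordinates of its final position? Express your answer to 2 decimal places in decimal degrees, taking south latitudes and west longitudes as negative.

Apply the spherical direct solution leg by leg, carrying full precision between legs.
Leg 1: from (-35.43°, 26.05°), δ = 359.5/6378.137 = 0.056364 rad, θ = 225° → φ = -37.68°, λ = 23.16°.
Leg 2: from (-37.68°, 23.16°), δ = 1280/6378.137 = 0.200686 rad, θ = 7° → φ = -26.26°, λ = 24.72°.

latitude -26.26°, longitude 24.72°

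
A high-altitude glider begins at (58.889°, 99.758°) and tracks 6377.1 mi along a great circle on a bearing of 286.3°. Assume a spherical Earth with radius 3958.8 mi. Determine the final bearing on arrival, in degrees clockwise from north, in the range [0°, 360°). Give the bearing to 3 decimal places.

final bearing 209.933°

The arc subtends δ = 6377.1/3958.8 = 1.610867 rad at the centre.
Start latitude φ₁ = 1.027807 rad; initial bearing θ = 4.996878 rad.
Applying the spherical law of cosines for sides, sin φ₂ = sin φ₁ cos δ + cos φ₁ sin δ cos θ = 0.110605, so φ₂ = 6.350°.
For the longitude increment, Δλ = atan2( sin θ sin δ cos φ₁, cos δ − sin φ₁ sin φ₂ ) = atan2(-0.495531, -0.134757) = -105.213°.
λ₂ = λ₁ + Δλ = -5.455°.
The forward bearing on arrival equals the back-azimuth from the destination plus 180°.
Back-azimuth from P₂ (6.350°, -5.455°) to P₁ (58.889°, 99.758°), with Δλ' = λ₁ − λ₂ = 105.213°: atan2( sin Δλ' cos φ₁ , cos φ₂ sin φ₁ − sin φ₂ cos φ₁ cos Δλ' ) = 29.933°.
Final bearing = (29.933° + 180°) mod 360° = 209.933°.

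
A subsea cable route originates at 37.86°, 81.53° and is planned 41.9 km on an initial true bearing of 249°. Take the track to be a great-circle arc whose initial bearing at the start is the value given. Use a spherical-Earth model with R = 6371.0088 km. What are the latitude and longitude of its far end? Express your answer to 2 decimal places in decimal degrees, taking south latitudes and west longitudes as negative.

δ = 41.9/6371.0088 = 0.006577 rad (0.3768°).
With φ₁ = 37.86° = 0.660782 rad and θ = 249° = 4.345870 rad:
Applying the spherical law of cosines for sides, sin φ₂ = sin φ₁ cos δ + cos φ₁ sin δ cos θ = 0.611860, so φ₂ = 37.72°.
For the longitude increment, Δλ = atan2( sin θ sin δ cos φ₁, cos δ − sin φ₁ sin φ₂ ) = atan2(-0.004847, 0.624459) = -0.44°.
λ₂ = 81.53° + -0.44° = 81.09°.

latitude 37.72°, longitude 81.09°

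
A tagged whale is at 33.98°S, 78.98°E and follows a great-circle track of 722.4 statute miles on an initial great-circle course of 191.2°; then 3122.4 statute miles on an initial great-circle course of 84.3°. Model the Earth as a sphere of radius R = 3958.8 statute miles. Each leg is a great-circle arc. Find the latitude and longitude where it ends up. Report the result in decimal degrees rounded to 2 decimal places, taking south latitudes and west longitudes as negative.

latitude -26.16°, longitude 128.02°

Apply the spherical direct solution leg by leg, carrying full precision between legs.
Leg 1: from (-33.98°, 78.98°), δ = 722.4/3958.8 = 0.182480 rad, θ = 191.2° → φ = -44.21°, λ = 76.16°.
Leg 2: from (-44.21°, 76.16°), δ = 3122.4/3958.8 = 0.788724 rad, θ = 84.3° → φ = -26.16°, λ = 128.02°.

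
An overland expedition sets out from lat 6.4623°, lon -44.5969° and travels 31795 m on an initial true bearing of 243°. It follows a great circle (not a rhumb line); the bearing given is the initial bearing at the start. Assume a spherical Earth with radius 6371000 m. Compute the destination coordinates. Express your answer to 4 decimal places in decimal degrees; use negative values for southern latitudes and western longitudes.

Central angle δ = d/R = 0.004991 rad.
With φ₁ = 6.4623° = 0.112788 rad and θ = 243° = 4.241150 rad:
Applying the spherical law of cosines for sides, sin φ₂ = sin φ₁ cos δ + cos φ₁ sin δ cos θ = 0.110297, so φ₂ = 6.3324°.
Δλ = atan2( sin θ sin δ cos φ₁ , cos δ − sin φ₁ sin φ₂ ) = atan2(-0.004418, 0.987574) = -0.004474 rad = -0.2563°.
λ₂ = -44.5969° + -0.2563° = -44.8532°.

latitude 6.3324°, longitude -44.8532°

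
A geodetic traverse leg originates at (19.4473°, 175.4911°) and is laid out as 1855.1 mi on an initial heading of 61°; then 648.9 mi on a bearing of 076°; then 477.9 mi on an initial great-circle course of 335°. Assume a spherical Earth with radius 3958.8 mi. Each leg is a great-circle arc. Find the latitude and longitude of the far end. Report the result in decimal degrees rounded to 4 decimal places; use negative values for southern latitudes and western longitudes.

Apply the spherical direct solution leg by leg, carrying full precision between legs.
Leg 1: from (19.4473°, 175.4911°), δ = 1855.1/3958.8 = 0.468602 rad, θ = 61° → φ = 30.2329°, λ = -157.3025°.
Leg 2: from (30.2329°, -157.3025°), δ = 648.9/3958.8 = 0.163913 rad, θ = 76° → φ = 32.0646°, λ = -146.5344°.
Leg 3: from (32.0646°, -146.5344°), δ = 477.9/3958.8 = 0.120718 rad, θ = 335° → φ = 38.2799°, λ = -150.2517°.

latitude 38.2799°, longitude -150.2517°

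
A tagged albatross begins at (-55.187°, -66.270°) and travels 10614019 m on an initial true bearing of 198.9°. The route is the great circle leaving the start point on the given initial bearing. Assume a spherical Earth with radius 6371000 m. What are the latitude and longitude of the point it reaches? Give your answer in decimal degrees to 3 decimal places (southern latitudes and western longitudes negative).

Central angle δ = d/R = 1.665989 rad.
Converting: φ₁ = -0.963195 rad, θ = 3.471460 rad.
Destination latitude: φ₂ = arcsin( sin φ₁ cos δ + cos φ₁ sin δ cos θ ) = arcsin(-0.459637) = -27.364°.
Then Δλ = atan2(-0.184087, -0.472421) = -2.770025 rad, from sin θ sin δ cos φ₁ over cos δ − sin φ₁ sin φ₂.
λ₂ = -66.270° + -158.711° = -224.981°, normalized to (−180°, 180°] → 135.019°.

latitude -27.364°, longitude 135.019°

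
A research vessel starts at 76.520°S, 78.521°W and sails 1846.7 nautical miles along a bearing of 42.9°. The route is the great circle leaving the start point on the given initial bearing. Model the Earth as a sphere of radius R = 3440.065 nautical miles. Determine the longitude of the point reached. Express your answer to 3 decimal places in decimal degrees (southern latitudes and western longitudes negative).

longitude -46.865°

Central angle δ = d/R = 0.536821 rad.
Start latitude φ₁ = -1.335526 rad; initial bearing θ = 0.748746 rad.
sin φ₂ = sin φ₁ cos δ + cos φ₁ sin δ cos θ = (-0.972451)(0.859339) + (0.233106)(0.511407)(0.732543) = -0.748337
φ₂ = asin(-0.748337) = -0.845552 rad = -48.447°.
For the longitude increment, Δλ = atan2( sin θ sin δ cos φ₁, cos δ − sin φ₁ sin φ₂ ) = atan2(0.081150, 0.131617) = 31.656°.
λ₂ = -78.521° + 31.656° = -46.865°.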